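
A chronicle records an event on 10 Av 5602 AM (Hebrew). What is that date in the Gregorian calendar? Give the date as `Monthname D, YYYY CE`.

Julian Day Number of the source date = 2394034.
Converting JDN 2394034 to the Gregorian calendar gives 17 July 1842 CE.

July 17, 1842 CE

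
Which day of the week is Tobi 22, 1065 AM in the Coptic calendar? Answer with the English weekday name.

Equivalently 25 January 1349 Gregorian, JDN 2213797.
2213797 ≡ 5 (mod 7); counting from Monday = 0 gives Saturday.

Saturday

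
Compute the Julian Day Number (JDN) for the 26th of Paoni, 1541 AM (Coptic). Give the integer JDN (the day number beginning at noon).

2387810

Equivalently 2 July 1825 (Gregorian).
JDN 2451545 is 1 January 2000 CE (Gregorian); the target day is −63735 days from there, so JDN = 2387810.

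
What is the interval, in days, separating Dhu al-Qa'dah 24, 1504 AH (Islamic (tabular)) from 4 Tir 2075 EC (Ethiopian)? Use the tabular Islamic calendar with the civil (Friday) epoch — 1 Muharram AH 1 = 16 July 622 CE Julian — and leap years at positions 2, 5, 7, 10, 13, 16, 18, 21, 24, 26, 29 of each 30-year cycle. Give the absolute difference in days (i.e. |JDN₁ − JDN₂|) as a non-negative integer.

501

JDN of the first date = 2481371.
JDN of the second date = 2481872.
|2481872 − 2481371| = 501.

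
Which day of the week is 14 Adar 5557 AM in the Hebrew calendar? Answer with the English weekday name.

Sunday

Equivalently 12 March 1797 Gregorian, JDN 2377472.
JDN 2377472 mod 7 = 6, and JDN 0 was a Monday, so this is a Sunday.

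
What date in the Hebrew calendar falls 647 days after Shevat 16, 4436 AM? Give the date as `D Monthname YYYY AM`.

14 Kislev 4438 AM

Counting 647 days forward from JDN 1968004 reaches JDN 1968651, which is 14 Kislev 4438 AM.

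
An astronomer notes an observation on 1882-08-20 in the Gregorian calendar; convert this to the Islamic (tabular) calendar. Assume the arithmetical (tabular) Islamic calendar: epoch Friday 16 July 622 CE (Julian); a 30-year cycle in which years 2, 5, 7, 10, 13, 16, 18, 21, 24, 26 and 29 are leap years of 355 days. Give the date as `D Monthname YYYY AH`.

5 Shawwal 1299 AH

Julian Day Number of the source date = 2408678.
Converting JDN 2408678 to the tabular Islamic calendar gives 5 Shawwal 1299 AH.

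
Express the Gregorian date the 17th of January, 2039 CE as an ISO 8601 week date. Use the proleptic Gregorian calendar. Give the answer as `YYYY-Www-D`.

The weekday is Monday (ISO weekday 1).
That Monday belongs to ISO week 3 of ISO year 2039.

2039-W03-1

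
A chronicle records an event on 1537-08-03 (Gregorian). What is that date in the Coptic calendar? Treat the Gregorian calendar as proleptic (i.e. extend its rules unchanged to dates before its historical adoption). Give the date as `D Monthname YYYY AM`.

30 Epip 1253 AM

Julian Day Number of the source date = 2282652.
Converting JDN 2282652 to the Coptic calendar gives 30 Epip 1253 AM.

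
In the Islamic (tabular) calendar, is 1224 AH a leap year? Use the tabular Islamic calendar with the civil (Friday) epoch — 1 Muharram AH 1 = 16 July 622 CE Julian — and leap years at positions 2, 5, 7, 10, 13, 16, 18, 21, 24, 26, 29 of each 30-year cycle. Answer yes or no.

yes

Year 1224 AH is year 24 of its 30-year cycle; leap positions are 2, 5, 7, 10, 13, 16, 18, 21, 24, 26, 29, so it is a leap year (355 days).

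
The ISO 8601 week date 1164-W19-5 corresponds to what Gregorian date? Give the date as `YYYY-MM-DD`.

ISO week 1 of 1164 is the week containing the first Thursday of 1164.
Week 19, day 5 (Friday) lands on 1164-05-08.

1164-05-08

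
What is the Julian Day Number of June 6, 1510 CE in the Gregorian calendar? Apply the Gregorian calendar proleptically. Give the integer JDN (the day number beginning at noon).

JDN 2451545 is 1 January 2000 CE (Gregorian); the target day is −178813 days from there, so JDN = 2272732.

2272732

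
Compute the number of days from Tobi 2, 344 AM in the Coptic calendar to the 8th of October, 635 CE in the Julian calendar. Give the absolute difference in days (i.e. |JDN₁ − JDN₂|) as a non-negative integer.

2840

First date → JDN 1950432; second date → JDN 1953272.
The interval is |1950432 − 1953272| = 2840 days.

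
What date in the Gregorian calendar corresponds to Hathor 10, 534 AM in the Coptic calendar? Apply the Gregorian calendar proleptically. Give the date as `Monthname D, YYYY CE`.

November 10, 817 CE

Both dates share Julian Day Number 2019777; in the Gregorian calendar that is 10 November 817 CE.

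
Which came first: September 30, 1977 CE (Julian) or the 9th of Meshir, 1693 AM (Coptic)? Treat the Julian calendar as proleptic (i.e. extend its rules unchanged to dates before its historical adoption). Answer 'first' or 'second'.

second

First date → JDN 2443430; second date → JDN 2443191.
JDN 2443191 < JDN 2443430, so the second date is earlier.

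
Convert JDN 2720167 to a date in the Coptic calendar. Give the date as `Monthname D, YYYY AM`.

The Gregorian equivalent of JDN 2720167 is 19 June 2735.
In the Coptic calendar that day is Paoni 6, 2451 AM.

Paoni 6, 2451 AM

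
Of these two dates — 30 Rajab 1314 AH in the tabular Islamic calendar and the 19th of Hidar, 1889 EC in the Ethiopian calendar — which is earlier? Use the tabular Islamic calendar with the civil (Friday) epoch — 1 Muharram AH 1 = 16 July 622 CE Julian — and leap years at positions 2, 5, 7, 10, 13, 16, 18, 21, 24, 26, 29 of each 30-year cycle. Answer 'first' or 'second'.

second

Converting both to JDN: 2413929 vs 2413891; the smaller is the second.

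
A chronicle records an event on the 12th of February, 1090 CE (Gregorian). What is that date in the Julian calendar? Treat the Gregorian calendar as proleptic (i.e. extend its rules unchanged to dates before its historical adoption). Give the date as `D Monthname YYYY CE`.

For dates in this range the Gregorian date is 6 days ahead of the Julian.
12 February 1090 Gregorian − 6 days → 6 February 1090 Julian.

6 February 1090 CE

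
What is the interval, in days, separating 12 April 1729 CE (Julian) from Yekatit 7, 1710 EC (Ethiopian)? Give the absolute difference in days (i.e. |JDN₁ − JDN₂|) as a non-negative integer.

JDN of the first date = 2352677.
JDN of the second date = 2348589.
|2348589 − 2352677| = 4088.

4088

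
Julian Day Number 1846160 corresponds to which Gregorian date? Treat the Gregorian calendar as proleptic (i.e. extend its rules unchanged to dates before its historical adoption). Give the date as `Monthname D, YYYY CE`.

July 7, 342 CE

Counting from JDN 2299161 = 15 Oct 1582 gives an offset of -453001 days.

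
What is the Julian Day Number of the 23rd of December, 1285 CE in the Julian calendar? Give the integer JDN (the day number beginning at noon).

In the proleptic Gregorian calendar the same day is 30 December 1285.
JDN 2299161 is 15 October 1582 CE (Gregorian); the target day is −108400 days from there, so JDN = 2190761.

2190761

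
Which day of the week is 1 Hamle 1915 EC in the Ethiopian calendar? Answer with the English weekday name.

Sunday

In the Gregorian calendar this is 8 July 1923 (JDN 2423609).
Since JDN mod 7 = 6 (0 = Monday), the day is Sunday.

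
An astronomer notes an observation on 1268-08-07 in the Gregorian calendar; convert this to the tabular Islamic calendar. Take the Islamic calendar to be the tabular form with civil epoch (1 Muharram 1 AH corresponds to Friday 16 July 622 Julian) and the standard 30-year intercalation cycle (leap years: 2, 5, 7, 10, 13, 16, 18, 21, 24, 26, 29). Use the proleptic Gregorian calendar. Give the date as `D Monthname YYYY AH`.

19 Dhu al-Qa'dah 666 AH

Julian Day Number of the source date = 2184407.
Converting JDN 2184407 to the tabular Islamic calendar gives 19 Dhu al-Qa'dah 666 AH.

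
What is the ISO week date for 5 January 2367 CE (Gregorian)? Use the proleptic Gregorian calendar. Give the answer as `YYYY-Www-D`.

The weekday is Thursday (ISO weekday 4).
That Thursday belongs to ISO week 1 of ISO year 2367.

2367-W01-4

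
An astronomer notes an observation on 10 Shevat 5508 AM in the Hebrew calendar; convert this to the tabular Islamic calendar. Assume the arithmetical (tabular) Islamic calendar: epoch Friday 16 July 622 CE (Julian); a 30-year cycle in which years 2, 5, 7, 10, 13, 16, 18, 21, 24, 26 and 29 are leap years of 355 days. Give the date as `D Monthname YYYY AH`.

The source date corresponds to 10 January 1748 in the Gregorian calendar (JDN 2359513).
That day falls on 9 Muharram 1161 AH in the tabular Islamic calendar.

9 Muharram 1161 AH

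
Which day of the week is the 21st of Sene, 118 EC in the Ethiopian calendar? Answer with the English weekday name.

This is JDN 1767245 (14 June 126 Gregorian).
JDN 1767245 mod 7 = 4, and JDN 0 was a Monday, so this is a Friday.

Friday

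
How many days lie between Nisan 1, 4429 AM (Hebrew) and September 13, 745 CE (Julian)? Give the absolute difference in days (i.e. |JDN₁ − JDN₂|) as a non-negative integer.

27948

JDN of the first date = 1965477.
JDN of the second date = 1993425.
|1993425 − 1965477| = 27948.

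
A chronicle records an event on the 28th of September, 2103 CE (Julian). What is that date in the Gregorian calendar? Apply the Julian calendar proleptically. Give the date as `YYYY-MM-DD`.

For dates in this range the Gregorian date is 14 days ahead of the Julian.
28 September 2103 Julian + 14 days → 12 October 2103 Gregorian.

2103-10-12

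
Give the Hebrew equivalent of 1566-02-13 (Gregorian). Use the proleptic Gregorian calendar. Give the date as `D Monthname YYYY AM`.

Julian Day Number of the source date = 2293073.
Converting JDN 2293073 to the Hebrew calendar gives 14 Adar I 5326 AM.

14 Adar I 5326 AM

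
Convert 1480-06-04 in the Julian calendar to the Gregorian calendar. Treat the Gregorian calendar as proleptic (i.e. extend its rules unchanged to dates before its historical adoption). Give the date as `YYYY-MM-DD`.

1480-06-13

For dates in this range the Gregorian date is 9 days ahead of the Julian.
4 June 1480 Julian + 9 days → 13 June 1480 Gregorian.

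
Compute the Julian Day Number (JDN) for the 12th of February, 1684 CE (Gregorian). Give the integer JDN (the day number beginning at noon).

2336171

JDN 2400001 is 17 November 1858 CE (Gregorian), MJD 0; the target day is −63830 days from there, so JDN = 2336171.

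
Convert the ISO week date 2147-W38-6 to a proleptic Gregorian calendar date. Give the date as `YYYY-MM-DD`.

2147-09-23

ISO week 1 of 2147 is the week containing the first Thursday of 2147.
Week 38, day 6 (Saturday) lands on 2147-09-23.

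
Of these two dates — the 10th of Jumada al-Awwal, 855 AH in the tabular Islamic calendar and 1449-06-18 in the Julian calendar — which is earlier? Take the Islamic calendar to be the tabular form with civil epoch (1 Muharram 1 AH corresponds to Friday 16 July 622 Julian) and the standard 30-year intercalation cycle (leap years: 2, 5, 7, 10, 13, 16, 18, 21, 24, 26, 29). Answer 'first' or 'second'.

Converting both to JDN: 2251196 vs 2250474; the smaller is the second.

second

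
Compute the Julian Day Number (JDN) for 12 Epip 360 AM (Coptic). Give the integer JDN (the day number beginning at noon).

1956466

In the proleptic Gregorian calendar the same day is 9 July 644.
JDN 2400001 is 17 November 1858 CE (Gregorian), MJD 0; the target day is −443535 days from there, so JDN = 1956466.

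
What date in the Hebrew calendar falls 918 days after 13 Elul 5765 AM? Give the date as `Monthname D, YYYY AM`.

The starting date is JDN 2453631; 2453631 + 918 = 2454549.
JDN 2454549 corresponds to Adar II 16, 5768 AM.

Adar II 16, 5768 AM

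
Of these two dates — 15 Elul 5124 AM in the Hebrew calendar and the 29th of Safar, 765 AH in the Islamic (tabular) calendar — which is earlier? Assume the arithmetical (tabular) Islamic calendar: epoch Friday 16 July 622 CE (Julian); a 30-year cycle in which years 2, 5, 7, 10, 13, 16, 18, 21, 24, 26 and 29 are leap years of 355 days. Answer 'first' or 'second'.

The two dates have Julian Day Numbers 2219485 and 2219234 respectively.
Since 2219234 < 2219485, the second date comes first.

second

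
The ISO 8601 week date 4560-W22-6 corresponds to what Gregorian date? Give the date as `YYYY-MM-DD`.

ISO week 1 of 4560 is the week containing the first Thursday of 4560.
Week 22, day 6 (Saturday) lands on 4560-05-31.

4560-05-31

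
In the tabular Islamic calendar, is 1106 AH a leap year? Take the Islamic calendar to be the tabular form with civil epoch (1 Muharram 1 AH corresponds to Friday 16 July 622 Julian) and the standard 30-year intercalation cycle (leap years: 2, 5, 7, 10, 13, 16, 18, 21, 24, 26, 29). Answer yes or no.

yes

Year 1106 AH is year 26 of its 30-year cycle; leap positions are 2, 5, 7, 10, 13, 16, 18, 21, 24, 26, 29, so it is a leap year (355 days).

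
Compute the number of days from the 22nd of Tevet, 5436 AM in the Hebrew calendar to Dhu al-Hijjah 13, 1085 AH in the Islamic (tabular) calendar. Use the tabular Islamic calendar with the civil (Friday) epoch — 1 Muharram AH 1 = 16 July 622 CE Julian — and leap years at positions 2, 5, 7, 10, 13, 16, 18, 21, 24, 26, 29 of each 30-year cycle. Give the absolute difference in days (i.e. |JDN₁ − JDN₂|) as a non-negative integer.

JDN of the first date = 2333214.
JDN of the second date = 2332910.
|2332910 − 2333214| = 304.

304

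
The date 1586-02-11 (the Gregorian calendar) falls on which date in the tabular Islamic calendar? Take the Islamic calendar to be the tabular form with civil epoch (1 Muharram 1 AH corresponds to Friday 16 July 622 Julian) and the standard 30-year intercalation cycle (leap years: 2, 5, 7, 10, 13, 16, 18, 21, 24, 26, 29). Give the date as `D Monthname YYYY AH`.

21 Safar 994 AH

Julian Day Number of the source date = 2300376.
Converting JDN 2300376 to the tabular Islamic calendar gives 21 Safar 994 AH.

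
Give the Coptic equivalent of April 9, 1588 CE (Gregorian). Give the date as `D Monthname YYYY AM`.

4 Parmouti 1304 AM

Julian Day Number of the source date = 2301164.
Converting JDN 2301164 to the Coptic calendar gives 4 Parmouti 1304 AM.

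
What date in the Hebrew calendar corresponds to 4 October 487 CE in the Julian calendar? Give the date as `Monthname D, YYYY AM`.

The source date corresponds to 5 October 487 in the proleptic Gregorian calendar (JDN 1899211).
That day falls on 30 Tishrei 4248 AM in the Hebrew calendar.

Tishrei 30, 4248 AM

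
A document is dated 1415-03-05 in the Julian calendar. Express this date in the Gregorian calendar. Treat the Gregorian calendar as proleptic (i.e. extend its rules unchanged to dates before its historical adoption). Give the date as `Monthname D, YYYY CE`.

March 14, 1415 CE

At this point the Julian calendar is 9 days behind the Gregorian.
5 March 1415 Julian + 9 days → 14 March 1415 Gregorian.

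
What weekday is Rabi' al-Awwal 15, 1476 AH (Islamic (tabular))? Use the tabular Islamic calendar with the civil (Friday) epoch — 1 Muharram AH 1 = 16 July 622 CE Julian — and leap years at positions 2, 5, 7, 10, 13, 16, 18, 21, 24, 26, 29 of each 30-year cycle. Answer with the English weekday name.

Tuesday

This is JDN 2471204 (28 October 2053 Gregorian).
JDN 2471204 mod 7 = 1, and JDN 0 was a Monday, so this is a Tuesday.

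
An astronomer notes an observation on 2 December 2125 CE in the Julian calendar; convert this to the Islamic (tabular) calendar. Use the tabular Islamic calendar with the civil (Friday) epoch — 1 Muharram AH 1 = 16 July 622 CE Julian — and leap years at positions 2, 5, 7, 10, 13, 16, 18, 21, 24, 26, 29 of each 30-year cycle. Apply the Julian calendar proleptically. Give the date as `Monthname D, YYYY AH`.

Rajab 20, 1550 AH

The source date corresponds to 16 December 2125 in the Gregorian calendar (JDN 2497550).
That day falls on 20 Rajab 1550 AH in the tabular Islamic calendar.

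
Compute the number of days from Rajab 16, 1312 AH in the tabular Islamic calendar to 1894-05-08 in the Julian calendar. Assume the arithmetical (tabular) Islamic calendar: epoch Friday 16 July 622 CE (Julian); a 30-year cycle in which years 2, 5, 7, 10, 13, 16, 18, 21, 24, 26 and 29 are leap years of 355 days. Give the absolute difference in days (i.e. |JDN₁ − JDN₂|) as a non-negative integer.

First date → JDN 2413207; second date → JDN 2412969.
The interval is |2413207 − 2412969| = 238 days.

238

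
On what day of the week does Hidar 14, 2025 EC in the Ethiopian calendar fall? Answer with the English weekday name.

This is JDN 2463560 (23 November 2032 Gregorian).
2463560 ≡ 1 (mod 7); counting from Monday = 0 gives Tuesday.

Tuesday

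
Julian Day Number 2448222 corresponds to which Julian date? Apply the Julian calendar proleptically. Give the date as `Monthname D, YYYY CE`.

November 13, 1990 CE

The Gregorian equivalent of JDN 2448222 is 26 November 1990.
In the Julian calendar that day is November 13, 1990 CE.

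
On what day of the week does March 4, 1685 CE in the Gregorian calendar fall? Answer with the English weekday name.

Sunday

Since JDN mod 7 = 6 (0 = Monday), the day is Sunday.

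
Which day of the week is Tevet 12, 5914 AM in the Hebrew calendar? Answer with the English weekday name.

In the Gregorian calendar this is 29 December 2153 (JDN 2507790).
JDN 2507790 mod 7 = 5, and JDN 0 was a Monday, so this is a Saturday.

Saturday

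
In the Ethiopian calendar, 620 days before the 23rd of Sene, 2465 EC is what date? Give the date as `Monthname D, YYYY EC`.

Counting 620 days back from JDN 2624489 reaches JDN 2623869, which is Tikimt 8, 2464 EC.

Tikimt 8, 2464 EC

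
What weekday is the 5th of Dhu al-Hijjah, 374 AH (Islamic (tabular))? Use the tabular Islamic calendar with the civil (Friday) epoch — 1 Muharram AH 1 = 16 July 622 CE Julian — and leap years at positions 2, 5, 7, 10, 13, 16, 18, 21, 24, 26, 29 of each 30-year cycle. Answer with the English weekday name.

Wednesday

Equivalently 4 May 985 Gregorian, JDN 2080948.
Since JDN mod 7 = 2 (0 = Monday), the day is Wednesday.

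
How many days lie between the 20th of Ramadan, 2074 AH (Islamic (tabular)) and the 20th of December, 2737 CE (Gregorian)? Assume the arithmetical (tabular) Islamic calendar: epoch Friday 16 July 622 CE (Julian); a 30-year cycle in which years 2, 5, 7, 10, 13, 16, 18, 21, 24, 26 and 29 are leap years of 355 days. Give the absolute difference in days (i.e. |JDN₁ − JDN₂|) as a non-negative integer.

37785

First date → JDN 2683297; second date → JDN 2721082.
The interval is |2683297 − 2721082| = 37785 days.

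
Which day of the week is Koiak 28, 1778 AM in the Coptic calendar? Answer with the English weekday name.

Friday

In the Gregorian calendar this is 6 January 2062 (JDN 2474196).
2474196 ≡ 4 (mod 7); counting from Monday = 0 gives Friday.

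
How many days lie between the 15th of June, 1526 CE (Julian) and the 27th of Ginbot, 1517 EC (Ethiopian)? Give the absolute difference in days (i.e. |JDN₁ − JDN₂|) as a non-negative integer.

JDN of the first date = 2278595.
JDN of the second date = 2278206.
|2278206 − 2278595| = 389.

389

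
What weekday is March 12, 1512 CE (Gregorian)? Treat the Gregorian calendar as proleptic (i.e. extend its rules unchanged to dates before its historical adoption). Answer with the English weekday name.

JDN 2273377 mod 7 = 1, and JDN 0 was a Monday, so this is a Tuesday.

Tuesday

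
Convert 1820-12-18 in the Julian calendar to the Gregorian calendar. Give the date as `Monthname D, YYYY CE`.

For dates in this range the Gregorian date is 12 days ahead of the Julian.
18 December 1820 Julian + 12 days → 30 December 1820 Gregorian.

December 30, 1820 CE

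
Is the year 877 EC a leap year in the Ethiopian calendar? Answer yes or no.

877 mod 4 = 1; in the Ethiopian calendar a year is leap when year mod 4 = 3, so it is a common year.

no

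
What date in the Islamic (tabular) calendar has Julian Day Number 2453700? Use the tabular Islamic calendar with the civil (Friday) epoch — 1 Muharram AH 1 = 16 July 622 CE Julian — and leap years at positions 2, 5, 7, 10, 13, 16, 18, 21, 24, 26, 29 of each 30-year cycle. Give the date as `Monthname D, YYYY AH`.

The Gregorian equivalent of JDN 2453700 is 25 November 2005.
In the tabular Islamic calendar that day is Shawwal 23, 1426 AH.

Shawwal 23, 1426 AH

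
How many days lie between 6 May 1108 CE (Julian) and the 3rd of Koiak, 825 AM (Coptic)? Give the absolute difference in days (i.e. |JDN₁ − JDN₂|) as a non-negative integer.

First date → JDN 2125881; second date → JDN 2126088.
The interval is |2125881 − 2126088| = 207 days.

207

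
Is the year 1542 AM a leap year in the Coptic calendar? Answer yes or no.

1542 mod 4 = 2; in the Coptic calendar a year is leap when year mod 4 = 3, so it is a common year.

no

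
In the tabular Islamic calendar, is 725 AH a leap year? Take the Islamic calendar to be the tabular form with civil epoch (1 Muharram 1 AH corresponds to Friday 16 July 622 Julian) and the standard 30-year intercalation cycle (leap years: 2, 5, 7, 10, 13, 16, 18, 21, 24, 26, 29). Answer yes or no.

Year 725 AH is year 5 of its 30-year cycle; leap positions are 2, 5, 7, 10, 13, 16, 18, 21, 24, 26, 29, so it is a leap year (355 days).

yes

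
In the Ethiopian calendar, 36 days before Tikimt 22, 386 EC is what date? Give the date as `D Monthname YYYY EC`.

16 Meskerem 386 EC

JDN of Tikimt 22, 386 EC = 1864893.
1864893 − 36 = 1864857.
JDN 1864857 in the Ethiopian calendar is 16 Meskerem 386 EC.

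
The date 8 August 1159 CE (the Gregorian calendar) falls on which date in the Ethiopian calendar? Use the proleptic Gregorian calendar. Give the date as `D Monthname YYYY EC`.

Both dates share Julian Day Number 2144595; in the Ethiopian calendar that is 8 Nehase 1151 EC.

8 Nehase 1151 EC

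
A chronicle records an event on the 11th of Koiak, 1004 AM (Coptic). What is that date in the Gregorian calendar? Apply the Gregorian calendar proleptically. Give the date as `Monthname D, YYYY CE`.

December 15, 1287 CE

Both dates share Julian Day Number 2191476; in the Gregorian calendar that is 15 December 1287 CE.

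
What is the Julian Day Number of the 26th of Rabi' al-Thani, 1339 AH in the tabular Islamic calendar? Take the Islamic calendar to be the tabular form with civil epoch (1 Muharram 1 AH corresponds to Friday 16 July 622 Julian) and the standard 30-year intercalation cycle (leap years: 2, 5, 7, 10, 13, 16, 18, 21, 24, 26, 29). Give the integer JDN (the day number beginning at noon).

Equivalently 7 January 1921 (Gregorian).
JDN 2299161 is 15 October 1582 CE (Gregorian); the target day is +123536 days from there, so JDN = 2422697.

2422697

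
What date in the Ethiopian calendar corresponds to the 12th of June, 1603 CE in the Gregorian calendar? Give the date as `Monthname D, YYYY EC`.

Sene 8, 1595 EC

Julian Day Number of the source date = 2306706.
Converting JDN 2306706 to the Ethiopian calendar gives 8 Sene 1595 EC.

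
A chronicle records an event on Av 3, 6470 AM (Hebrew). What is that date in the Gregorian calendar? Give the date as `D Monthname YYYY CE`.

22 July 2710 CE

Both dates share Julian Day Number 2711069; in the Gregorian calendar that is 22 July 2710 CE.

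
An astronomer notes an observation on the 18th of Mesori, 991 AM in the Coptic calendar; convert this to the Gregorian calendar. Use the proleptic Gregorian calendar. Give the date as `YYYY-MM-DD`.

Julian Day Number of the source date = 2186974.
Converting JDN 2186974 to the Gregorian calendar gives 18 August 1275 CE.

1275-08-18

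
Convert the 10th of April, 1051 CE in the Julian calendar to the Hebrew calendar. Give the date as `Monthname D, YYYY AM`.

Nisan 26, 4811 AM

Julian Day Number of the source date = 2105035.
Converting JDN 2105035 to the Hebrew calendar gives 26 Nisan 4811 AM.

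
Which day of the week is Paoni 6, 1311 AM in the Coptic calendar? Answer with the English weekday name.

Saturday

This is JDN 2303782 (10 June 1595 Gregorian).
2303782 ≡ 5 (mod 7); counting from Monday = 0 gives Saturday.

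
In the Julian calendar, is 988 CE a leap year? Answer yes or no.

988 mod 4 = 0, so it is a leap year in the Julian calendar.

yes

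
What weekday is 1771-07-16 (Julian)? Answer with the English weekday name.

Saturday

This is JDN 2368112 (27 July 1771 Gregorian).
Since JDN mod 7 = 5 (0 = Monday), the day is Saturday.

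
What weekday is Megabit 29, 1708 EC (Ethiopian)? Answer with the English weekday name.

Sunday

Equivalently 5 April 1716 Gregorian, JDN 2347911.
JDN 2347911 mod 7 = 6, and JDN 0 was a Monday, so this is a Sunday.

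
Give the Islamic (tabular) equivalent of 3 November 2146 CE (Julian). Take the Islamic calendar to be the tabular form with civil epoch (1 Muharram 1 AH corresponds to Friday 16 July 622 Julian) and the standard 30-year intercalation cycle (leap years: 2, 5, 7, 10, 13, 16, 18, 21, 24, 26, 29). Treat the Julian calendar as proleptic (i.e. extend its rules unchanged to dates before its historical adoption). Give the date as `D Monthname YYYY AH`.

12 Safar 1572 AH

The source date corresponds to 17 November 2146 in the Gregorian calendar (JDN 2505191).
That day falls on 12 Safar 1572 AH in the tabular Islamic calendar.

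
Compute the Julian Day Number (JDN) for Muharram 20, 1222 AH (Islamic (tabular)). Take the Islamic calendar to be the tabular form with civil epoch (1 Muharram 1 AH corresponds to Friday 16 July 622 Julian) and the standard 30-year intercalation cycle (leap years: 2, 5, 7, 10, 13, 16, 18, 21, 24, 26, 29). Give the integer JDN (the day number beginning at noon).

In the Gregorian calendar the same day is 30 March 1807.
JDN 2400001 is 17 November 1858 CE (Gregorian), MJD 0; the target day is −18860 days from there, so JDN = 2381141.

2381141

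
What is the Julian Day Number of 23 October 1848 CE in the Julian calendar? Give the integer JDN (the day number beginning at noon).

2396336

In the Gregorian calendar the same day is 4 November 1848.
JDN 2451545 is 1 January 2000 CE (Gregorian); the target day is −55209 days from there, so JDN = 2396336.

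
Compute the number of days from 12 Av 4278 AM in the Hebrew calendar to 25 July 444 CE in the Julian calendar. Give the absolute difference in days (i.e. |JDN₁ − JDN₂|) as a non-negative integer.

27039

First date → JDN 1910474; second date → JDN 1883435.
The interval is |1910474 − 1883435| = 27039 days.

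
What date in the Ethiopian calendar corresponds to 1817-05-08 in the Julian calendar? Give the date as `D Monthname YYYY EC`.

Julian Day Number of the source date = 2384845.
Converting JDN 2384845 to the Ethiopian calendar gives 13 Ginbot 1809 EC.

13 Ginbot 1809 EC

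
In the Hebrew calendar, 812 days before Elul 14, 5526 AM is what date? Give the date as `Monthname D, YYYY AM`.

JDN of Elul 14, 5526 AM = 2366309.
2366309 − 812 = 2365497.
JDN 2365497 in the Hebrew calendar is Iyar 27, 5524 AM.

Iyar 27, 5524 AM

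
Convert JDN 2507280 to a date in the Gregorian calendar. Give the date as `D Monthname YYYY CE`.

Counting from JDN 2299161 = 15 Oct 1582 gives an offset of 208119 days.

6 August 2152 CE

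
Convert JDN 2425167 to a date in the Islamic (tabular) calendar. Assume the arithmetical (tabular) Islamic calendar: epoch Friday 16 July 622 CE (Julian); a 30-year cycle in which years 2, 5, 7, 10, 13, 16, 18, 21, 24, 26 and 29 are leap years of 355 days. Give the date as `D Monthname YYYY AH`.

16 Rabi' al-Thani 1346 AH

JDN 2425167 is 13 October 1927 in the Gregorian calendar.
In the tabular Islamic calendar that day is 16 Rabi' al-Thani 1346 AH.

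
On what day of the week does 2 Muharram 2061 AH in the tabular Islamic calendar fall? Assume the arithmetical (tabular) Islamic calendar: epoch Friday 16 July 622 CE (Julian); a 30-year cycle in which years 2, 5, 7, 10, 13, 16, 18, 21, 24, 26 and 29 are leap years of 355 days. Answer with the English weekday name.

Saturday

In the Gregorian calendar this is 17 March 2621 (JDN 2678436).
Since JDN mod 7 = 5 (0 = Monday), the day is Saturday.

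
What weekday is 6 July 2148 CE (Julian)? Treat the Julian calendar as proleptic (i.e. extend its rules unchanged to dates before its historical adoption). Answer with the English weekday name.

In the Gregorian calendar this is 20 July 2148 (JDN 2505802).
JDN 2505802 mod 7 = 5, and JDN 0 was a Monday, so this is a Saturday.

Saturday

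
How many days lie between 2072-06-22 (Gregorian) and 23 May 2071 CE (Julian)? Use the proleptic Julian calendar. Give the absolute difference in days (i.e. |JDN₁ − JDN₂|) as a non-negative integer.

First date → JDN 2478016; second date → JDN 2477633.
The interval is |2478016 − 2477633| = 383 days.

383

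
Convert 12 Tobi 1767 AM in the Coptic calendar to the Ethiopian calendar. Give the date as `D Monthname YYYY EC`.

12 Tir 2043 EC

The source date corresponds to 20 January 2051 in the Gregorian calendar (JDN 2470192).
That day falls on 12 Tir 2043 EC in the Ethiopian calendar.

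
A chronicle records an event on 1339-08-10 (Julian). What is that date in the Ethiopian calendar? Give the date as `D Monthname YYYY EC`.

17 Nehase 1331 EC

The source date corresponds to 18 August 1339 in the proleptic Gregorian calendar (JDN 2210349).
That day falls on 17 Nehase 1331 EC in the Ethiopian calendar.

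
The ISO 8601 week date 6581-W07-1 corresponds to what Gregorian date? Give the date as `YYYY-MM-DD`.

ISO week 1 of 6581 is the week containing the first Thursday of 6581.
Week 7, day 1 (Monday) lands on 6581-02-12.

6581-02-12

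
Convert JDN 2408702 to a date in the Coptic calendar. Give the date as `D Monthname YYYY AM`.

JDN 2408702 is 13 September 1882 in the Gregorian calendar.
In the Coptic calendar that day is 4 Thout 1599 AM.

4 Thout 1599 AM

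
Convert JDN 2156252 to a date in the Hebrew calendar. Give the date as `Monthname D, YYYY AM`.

Tammuz 7, 4951 AM

JDN 2156252 is 8 July 1191 in the proleptic Gregorian calendar.
In the Hebrew calendar that day is Tammuz 7, 4951 AM.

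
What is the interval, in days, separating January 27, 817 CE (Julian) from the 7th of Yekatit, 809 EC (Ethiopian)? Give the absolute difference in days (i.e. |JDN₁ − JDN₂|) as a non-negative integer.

First date → JDN 2019494; second date → JDN 2019499.
The interval is |2019494 − 2019499| = 5 days.

5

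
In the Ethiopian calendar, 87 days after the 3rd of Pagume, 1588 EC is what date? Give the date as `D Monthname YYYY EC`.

The starting date is JDN 2304235; 2304235 + 87 = 2304322.
JDN 2304322 corresponds to 25 Hidar 1589 EC.

25 Hidar 1589 EC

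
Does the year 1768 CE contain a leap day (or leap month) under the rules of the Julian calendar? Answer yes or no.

yes

1768 mod 4 = 0, so it is a leap year in the Julian calendar.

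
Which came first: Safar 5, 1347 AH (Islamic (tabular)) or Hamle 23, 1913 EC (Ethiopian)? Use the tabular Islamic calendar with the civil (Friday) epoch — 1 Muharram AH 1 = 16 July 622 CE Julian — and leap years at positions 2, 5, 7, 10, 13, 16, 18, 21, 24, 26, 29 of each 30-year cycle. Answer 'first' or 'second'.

Converting both to JDN: 2425452 vs 2422901; the smaller is the second.

second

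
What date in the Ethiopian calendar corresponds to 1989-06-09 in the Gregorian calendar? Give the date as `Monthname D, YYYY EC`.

Sene 2, 1981 EC

Both dates share Julian Day Number 2447687; in the Ethiopian calendar that is 2 Sene 1981 EC.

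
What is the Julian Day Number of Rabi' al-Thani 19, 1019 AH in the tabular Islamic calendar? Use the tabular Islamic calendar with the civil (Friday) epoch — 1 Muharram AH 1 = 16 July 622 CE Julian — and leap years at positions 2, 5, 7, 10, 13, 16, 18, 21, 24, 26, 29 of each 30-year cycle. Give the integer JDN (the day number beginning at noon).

2309292

Equivalently 11 July 1610 (Gregorian).
JDN 2451545 is 1 January 2000 CE (Gregorian); the target day is −142253 days from there, so JDN = 2309292.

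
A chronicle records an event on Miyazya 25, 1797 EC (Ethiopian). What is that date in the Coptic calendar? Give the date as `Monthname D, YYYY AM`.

Parmouti 25, 1521 AM

Julian Day Number of the source date = 2380444.
Converting JDN 2380444 to the Coptic calendar gives 25 Parmouti 1521 AM.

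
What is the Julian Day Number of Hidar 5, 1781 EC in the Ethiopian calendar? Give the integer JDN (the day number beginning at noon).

In the Gregorian calendar the same day is 12 November 1788.
JDN 2400001 is 17 November 1858 CE (Gregorian), MJD 0; the target day is −25571 days from there, so JDN = 2374430.

2374430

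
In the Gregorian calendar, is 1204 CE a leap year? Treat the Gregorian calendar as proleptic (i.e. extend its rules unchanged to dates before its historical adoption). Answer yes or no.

1204 is divisible by 4 and not by 100, so it is a leap year.

yes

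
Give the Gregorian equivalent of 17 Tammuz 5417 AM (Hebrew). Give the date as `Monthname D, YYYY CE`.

Both dates share Julian Day Number 2326446; in the Gregorian calendar that is 28 June 1657 CE.

June 28, 1657 CE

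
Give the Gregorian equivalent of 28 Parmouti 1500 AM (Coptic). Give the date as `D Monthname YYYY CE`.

4 May 1784 CE

Julian Day Number of the source date = 2372777.
Converting JDN 2372777 to the Gregorian calendar gives 4 May 1784 CE.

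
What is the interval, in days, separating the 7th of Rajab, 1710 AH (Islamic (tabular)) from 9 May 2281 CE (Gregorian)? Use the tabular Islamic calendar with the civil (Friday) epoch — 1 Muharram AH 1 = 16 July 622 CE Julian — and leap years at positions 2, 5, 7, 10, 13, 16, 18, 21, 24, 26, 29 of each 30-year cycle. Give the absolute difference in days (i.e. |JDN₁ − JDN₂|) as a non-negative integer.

71

JDN of the first date = 2554236.
JDN of the second date = 2554307.
|2554307 − 2554236| = 71.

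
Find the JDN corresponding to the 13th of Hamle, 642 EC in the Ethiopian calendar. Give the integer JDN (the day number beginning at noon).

In the proleptic Gregorian calendar the same day is 10 July 650.
JDN 2299161 is 15 October 1582 CE (Gregorian); the target day is −340503 days from there, so JDN = 1958658.

1958658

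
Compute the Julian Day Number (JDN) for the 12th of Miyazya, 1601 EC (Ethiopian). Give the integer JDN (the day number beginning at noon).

2308842

Equivalently 17 April 1609 (Gregorian).
JDN 2299161 is 15 October 1582 CE (Gregorian); the target day is +9681 days from there, so JDN = 2308842.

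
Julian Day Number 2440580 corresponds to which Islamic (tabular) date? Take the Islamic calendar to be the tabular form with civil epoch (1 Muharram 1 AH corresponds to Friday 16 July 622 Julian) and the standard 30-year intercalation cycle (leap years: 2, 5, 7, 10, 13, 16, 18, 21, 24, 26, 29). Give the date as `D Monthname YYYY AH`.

JDN 2440580 is 24 December 1969 in the Gregorian calendar.
In the tabular Islamic calendar that day is 14 Shawwal 1389 AH.

14 Shawwal 1389 AH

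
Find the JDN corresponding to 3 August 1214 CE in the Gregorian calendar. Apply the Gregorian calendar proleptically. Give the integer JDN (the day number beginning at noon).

2164679

JDN 2451545 is 1 January 2000 CE (Gregorian); the target day is −286866 days from there, so JDN = 2164679.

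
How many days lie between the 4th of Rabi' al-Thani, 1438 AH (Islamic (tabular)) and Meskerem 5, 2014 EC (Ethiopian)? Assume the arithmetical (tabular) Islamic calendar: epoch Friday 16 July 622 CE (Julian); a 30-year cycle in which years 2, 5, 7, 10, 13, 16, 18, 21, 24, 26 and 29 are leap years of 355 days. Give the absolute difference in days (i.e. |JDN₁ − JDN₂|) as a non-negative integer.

1716

JDN of the first date = 2457757.
JDN of the second date = 2459473.
|2459473 − 2457757| = 1716.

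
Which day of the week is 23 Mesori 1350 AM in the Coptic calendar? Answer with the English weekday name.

In the Gregorian calendar this is 26 August 1634 (JDN 2318104).
JDN 2318104 mod 7 = 5, and JDN 0 was a Monday, so this is a Saturday.

Saturday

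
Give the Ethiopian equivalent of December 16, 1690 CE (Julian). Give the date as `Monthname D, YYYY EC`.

Both dates share Julian Day Number 2338680; in the Ethiopian calendar that is 20 Tahsas 1683 EC.

Tahsas 20, 1683 EC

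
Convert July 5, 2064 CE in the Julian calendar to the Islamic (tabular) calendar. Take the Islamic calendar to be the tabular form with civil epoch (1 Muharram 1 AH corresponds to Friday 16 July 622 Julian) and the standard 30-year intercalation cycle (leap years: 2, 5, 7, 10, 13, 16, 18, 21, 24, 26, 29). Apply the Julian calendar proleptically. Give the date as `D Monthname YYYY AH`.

Both dates share Julian Day Number 2475120; in the tabular Islamic calendar that is 3 Rabi' al-Thani 1487 AH.

3 Rabi' al-Thani 1487 AH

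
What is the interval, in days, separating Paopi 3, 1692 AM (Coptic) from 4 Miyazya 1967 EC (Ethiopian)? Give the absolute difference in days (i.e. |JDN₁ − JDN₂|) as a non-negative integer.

First date → JDN 2442700; second date → JDN 2442515.
The interval is |2442700 − 2442515| = 185 days.

185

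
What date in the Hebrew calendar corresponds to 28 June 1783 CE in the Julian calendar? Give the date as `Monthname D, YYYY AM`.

Tammuz 9, 5543 AM

Both dates share Julian Day Number 2372477; in the Hebrew calendar that is 9 Tammuz 5543 AM.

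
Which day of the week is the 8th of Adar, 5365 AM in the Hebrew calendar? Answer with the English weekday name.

Saturday

Equivalently 26 February 1605 Gregorian, JDN 2307331.
Since JDN mod 7 = 5 (0 = Monday), the day is Saturday.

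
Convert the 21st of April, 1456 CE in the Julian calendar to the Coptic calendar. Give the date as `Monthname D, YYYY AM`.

Julian Day Number of the source date = 2252973.
Converting JDN 2252973 to the Coptic calendar gives 26 Parmouti 1172 AM.

Parmouti 26, 1172 AM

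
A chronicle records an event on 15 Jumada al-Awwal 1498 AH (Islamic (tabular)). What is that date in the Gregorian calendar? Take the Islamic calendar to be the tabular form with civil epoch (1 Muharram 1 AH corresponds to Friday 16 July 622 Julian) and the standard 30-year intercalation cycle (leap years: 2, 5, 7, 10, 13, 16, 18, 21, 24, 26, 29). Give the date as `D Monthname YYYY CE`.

1 May 2075 CE

Both dates share Julian Day Number 2479059; in the Gregorian calendar that is 1 May 2075 CE.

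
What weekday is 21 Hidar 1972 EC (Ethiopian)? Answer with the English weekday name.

Equivalently 1 December 1979 Gregorian, JDN 2444209.
JDN 2444209 mod 7 = 5, and JDN 0 was a Monday, so this is a Saturday.

Saturday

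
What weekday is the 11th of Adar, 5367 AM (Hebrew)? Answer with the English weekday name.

Saturday

This is JDN 2308073 (10 March 1607 Gregorian).
JDN 2308073 mod 7 = 5, and JDN 0 was a Monday, so this is a Saturday.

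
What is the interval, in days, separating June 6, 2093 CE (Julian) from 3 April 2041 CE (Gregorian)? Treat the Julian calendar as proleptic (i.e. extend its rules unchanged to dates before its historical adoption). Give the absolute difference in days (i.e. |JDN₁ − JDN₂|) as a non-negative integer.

19070

First date → JDN 2485683; second date → JDN 2466613.
The interval is |2485683 − 2466613| = 19070 days.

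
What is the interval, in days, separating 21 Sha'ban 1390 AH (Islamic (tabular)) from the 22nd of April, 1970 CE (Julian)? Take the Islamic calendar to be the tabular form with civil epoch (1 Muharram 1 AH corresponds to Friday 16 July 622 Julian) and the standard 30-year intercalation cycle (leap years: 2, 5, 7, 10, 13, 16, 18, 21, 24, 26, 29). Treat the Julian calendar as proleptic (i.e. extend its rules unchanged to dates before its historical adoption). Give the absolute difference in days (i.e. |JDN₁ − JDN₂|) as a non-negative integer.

170

JDN of the first date = 2440882.
JDN of the second date = 2440712.
|2440712 − 2440882| = 170.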